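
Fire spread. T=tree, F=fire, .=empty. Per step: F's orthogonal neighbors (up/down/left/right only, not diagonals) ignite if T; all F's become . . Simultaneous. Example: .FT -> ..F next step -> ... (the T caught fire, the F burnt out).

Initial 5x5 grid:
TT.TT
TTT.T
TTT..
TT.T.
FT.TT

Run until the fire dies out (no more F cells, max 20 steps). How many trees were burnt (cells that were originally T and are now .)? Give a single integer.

Answer: 11

Derivation:
Step 1: +2 fires, +1 burnt (F count now 2)
Step 2: +2 fires, +2 burnt (F count now 2)
Step 3: +2 fires, +2 burnt (F count now 2)
Step 4: +3 fires, +2 burnt (F count now 3)
Step 5: +2 fires, +3 burnt (F count now 2)
Step 6: +0 fires, +2 burnt (F count now 0)
Fire out after step 6
Initially T: 17, now '.': 19
Total burnt (originally-T cells now '.'): 11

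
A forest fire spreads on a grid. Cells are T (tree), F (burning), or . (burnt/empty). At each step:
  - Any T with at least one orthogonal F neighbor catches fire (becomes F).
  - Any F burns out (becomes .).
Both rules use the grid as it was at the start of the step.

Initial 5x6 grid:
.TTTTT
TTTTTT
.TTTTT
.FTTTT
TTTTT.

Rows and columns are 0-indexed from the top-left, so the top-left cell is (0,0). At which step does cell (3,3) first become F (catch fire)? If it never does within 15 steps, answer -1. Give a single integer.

Step 1: cell (3,3)='T' (+3 fires, +1 burnt)
Step 2: cell (3,3)='F' (+5 fires, +3 burnt)
  -> target ignites at step 2
Step 3: cell (3,3)='.' (+6 fires, +5 burnt)
Step 4: cell (3,3)='.' (+5 fires, +6 burnt)
Step 5: cell (3,3)='.' (+3 fires, +5 burnt)
Step 6: cell (3,3)='.' (+2 fires, +3 burnt)
Step 7: cell (3,3)='.' (+1 fires, +2 burnt)
Step 8: cell (3,3)='.' (+0 fires, +1 burnt)
  fire out at step 8

2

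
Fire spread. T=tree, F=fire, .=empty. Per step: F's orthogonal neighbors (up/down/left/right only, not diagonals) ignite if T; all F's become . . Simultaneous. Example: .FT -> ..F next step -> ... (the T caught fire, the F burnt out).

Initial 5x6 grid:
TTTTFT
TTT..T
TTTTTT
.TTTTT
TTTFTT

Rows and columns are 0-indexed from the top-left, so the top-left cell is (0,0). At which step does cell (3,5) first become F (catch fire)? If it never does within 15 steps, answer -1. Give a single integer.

Step 1: cell (3,5)='T' (+5 fires, +2 burnt)
Step 2: cell (3,5)='T' (+7 fires, +5 burnt)
Step 3: cell (3,5)='F' (+8 fires, +7 burnt)
  -> target ignites at step 3
Step 4: cell (3,5)='.' (+3 fires, +8 burnt)
Step 5: cell (3,5)='.' (+2 fires, +3 burnt)
Step 6: cell (3,5)='.' (+0 fires, +2 burnt)
  fire out at step 6

3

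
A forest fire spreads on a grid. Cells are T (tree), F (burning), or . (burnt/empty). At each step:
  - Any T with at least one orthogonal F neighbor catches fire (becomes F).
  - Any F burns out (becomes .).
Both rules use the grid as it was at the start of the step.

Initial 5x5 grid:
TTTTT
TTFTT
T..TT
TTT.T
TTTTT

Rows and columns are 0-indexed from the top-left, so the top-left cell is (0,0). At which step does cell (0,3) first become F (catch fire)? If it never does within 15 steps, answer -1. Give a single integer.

Step 1: cell (0,3)='T' (+3 fires, +1 burnt)
Step 2: cell (0,3)='F' (+5 fires, +3 burnt)
  -> target ignites at step 2
Step 3: cell (0,3)='.' (+4 fires, +5 burnt)
Step 4: cell (0,3)='.' (+2 fires, +4 burnt)
Step 5: cell (0,3)='.' (+3 fires, +2 burnt)
Step 6: cell (0,3)='.' (+3 fires, +3 burnt)
Step 7: cell (0,3)='.' (+1 fires, +3 burnt)
Step 8: cell (0,3)='.' (+0 fires, +1 burnt)
  fire out at step 8

2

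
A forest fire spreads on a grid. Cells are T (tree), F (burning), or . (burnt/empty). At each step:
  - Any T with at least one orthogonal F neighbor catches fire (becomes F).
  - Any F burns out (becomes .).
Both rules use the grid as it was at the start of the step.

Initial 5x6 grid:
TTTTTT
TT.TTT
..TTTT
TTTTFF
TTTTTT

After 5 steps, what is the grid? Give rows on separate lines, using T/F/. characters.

Step 1: 5 trees catch fire, 2 burn out
  TTTTTT
  TT.TTT
  ..TTFF
  TTTF..
  TTTTFF
Step 2: 5 trees catch fire, 5 burn out
  TTTTTT
  TT.TFF
  ..TF..
  TTF...
  TTTF..
Step 3: 6 trees catch fire, 5 burn out
  TTTTFF
  TT.F..
  ..F...
  TF....
  TTF...
Step 4: 3 trees catch fire, 6 burn out
  TTTF..
  TT....
  ......
  F.....
  TF....
Step 5: 2 trees catch fire, 3 burn out
  TTF...
  TT....
  ......
  ......
  F.....

TTF...
TT....
......
......
F.....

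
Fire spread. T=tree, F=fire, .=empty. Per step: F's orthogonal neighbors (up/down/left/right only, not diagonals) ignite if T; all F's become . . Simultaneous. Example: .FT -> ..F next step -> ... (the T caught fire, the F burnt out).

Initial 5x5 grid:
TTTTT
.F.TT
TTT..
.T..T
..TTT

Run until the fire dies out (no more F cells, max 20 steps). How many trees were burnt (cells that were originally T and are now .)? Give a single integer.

Answer: 11

Derivation:
Step 1: +2 fires, +1 burnt (F count now 2)
Step 2: +5 fires, +2 burnt (F count now 5)
Step 3: +1 fires, +5 burnt (F count now 1)
Step 4: +2 fires, +1 burnt (F count now 2)
Step 5: +1 fires, +2 burnt (F count now 1)
Step 6: +0 fires, +1 burnt (F count now 0)
Fire out after step 6
Initially T: 15, now '.': 21
Total burnt (originally-T cells now '.'): 11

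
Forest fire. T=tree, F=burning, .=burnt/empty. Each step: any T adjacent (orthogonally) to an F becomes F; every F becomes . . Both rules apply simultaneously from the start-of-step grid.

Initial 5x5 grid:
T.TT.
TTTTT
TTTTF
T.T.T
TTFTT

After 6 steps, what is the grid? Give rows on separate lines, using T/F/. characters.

Step 1: 6 trees catch fire, 2 burn out
  T.TT.
  TTTTF
  TTTF.
  T.F.F
  TF.FT
Step 2: 4 trees catch fire, 6 burn out
  T.TT.
  TTTF.
  TTF..
  T....
  F...F
Step 3: 4 trees catch fire, 4 burn out
  T.TF.
  TTF..
  TF...
  F....
  .....
Step 4: 3 trees catch fire, 4 burn out
  T.F..
  TF...
  F....
  .....
  .....
Step 5: 1 trees catch fire, 3 burn out
  T....
  F....
  .....
  .....
  .....
Step 6: 1 trees catch fire, 1 burn out
  F....
  .....
  .....
  .....
  .....

F....
.....
.....
.....
.....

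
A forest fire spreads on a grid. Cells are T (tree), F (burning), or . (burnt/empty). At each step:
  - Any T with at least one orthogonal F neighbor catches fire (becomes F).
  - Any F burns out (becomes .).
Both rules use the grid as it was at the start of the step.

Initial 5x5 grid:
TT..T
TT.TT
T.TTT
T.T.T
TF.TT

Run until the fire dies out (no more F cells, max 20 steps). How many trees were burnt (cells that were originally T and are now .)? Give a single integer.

Answer: 7

Derivation:
Step 1: +1 fires, +1 burnt (F count now 1)
Step 2: +1 fires, +1 burnt (F count now 1)
Step 3: +1 fires, +1 burnt (F count now 1)
Step 4: +1 fires, +1 burnt (F count now 1)
Step 5: +2 fires, +1 burnt (F count now 2)
Step 6: +1 fires, +2 burnt (F count now 1)
Step 7: +0 fires, +1 burnt (F count now 0)
Fire out after step 7
Initially T: 17, now '.': 15
Total burnt (originally-T cells now '.'): 7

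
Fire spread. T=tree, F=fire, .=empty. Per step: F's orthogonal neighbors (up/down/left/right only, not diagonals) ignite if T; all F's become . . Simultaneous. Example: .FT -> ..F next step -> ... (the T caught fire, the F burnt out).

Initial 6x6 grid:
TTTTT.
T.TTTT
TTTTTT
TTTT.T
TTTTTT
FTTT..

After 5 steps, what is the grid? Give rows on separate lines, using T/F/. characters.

Step 1: 2 trees catch fire, 1 burn out
  TTTTT.
  T.TTTT
  TTTTTT
  TTTT.T
  FTTTTT
  .FTT..
Step 2: 3 trees catch fire, 2 burn out
  TTTTT.
  T.TTTT
  TTTTTT
  FTTT.T
  .FTTTT
  ..FT..
Step 3: 4 trees catch fire, 3 burn out
  TTTTT.
  T.TTTT
  FTTTTT
  .FTT.T
  ..FTTT
  ...F..
Step 4: 4 trees catch fire, 4 burn out
  TTTTT.
  F.TTTT
  .FTTTT
  ..FT.T
  ...FTT
  ......
Step 5: 4 trees catch fire, 4 burn out
  FTTTT.
  ..TTTT
  ..FTTT
  ...F.T
  ....FT
  ......

FTTTT.
..TTTT
..FTTT
...F.T
....FT
......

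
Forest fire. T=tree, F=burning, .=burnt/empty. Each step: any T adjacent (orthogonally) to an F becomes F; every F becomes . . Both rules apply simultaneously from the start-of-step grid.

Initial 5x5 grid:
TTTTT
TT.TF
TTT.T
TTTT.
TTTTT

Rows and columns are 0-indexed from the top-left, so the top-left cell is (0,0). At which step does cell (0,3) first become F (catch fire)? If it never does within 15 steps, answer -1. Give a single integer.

Step 1: cell (0,3)='T' (+3 fires, +1 burnt)
Step 2: cell (0,3)='F' (+1 fires, +3 burnt)
  -> target ignites at step 2
Step 3: cell (0,3)='.' (+1 fires, +1 burnt)
Step 4: cell (0,3)='.' (+1 fires, +1 burnt)
Step 5: cell (0,3)='.' (+2 fires, +1 burnt)
Step 6: cell (0,3)='.' (+2 fires, +2 burnt)
Step 7: cell (0,3)='.' (+3 fires, +2 burnt)
Step 8: cell (0,3)='.' (+3 fires, +3 burnt)
Step 9: cell (0,3)='.' (+3 fires, +3 burnt)
Step 10: cell (0,3)='.' (+1 fires, +3 burnt)
Step 11: cell (0,3)='.' (+1 fires, +1 burnt)
Step 12: cell (0,3)='.' (+0 fires, +1 burnt)
  fire out at step 12

2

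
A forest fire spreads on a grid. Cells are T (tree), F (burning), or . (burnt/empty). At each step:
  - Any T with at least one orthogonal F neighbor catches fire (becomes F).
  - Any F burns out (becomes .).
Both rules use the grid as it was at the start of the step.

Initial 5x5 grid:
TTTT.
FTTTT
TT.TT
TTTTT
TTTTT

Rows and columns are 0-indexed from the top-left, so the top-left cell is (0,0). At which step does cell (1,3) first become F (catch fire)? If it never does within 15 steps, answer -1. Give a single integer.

Step 1: cell (1,3)='T' (+3 fires, +1 burnt)
Step 2: cell (1,3)='T' (+4 fires, +3 burnt)
Step 3: cell (1,3)='F' (+4 fires, +4 burnt)
  -> target ignites at step 3
Step 4: cell (1,3)='.' (+5 fires, +4 burnt)
Step 5: cell (1,3)='.' (+3 fires, +5 burnt)
Step 6: cell (1,3)='.' (+2 fires, +3 burnt)
Step 7: cell (1,3)='.' (+1 fires, +2 burnt)
Step 8: cell (1,3)='.' (+0 fires, +1 burnt)
  fire out at step 8

3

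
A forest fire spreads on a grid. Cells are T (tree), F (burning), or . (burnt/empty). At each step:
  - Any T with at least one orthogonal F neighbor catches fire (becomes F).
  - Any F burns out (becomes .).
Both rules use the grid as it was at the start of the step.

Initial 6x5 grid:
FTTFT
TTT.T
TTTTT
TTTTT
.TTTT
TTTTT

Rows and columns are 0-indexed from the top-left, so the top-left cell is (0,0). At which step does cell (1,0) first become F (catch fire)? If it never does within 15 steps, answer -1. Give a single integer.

Step 1: cell (1,0)='F' (+4 fires, +2 burnt)
  -> target ignites at step 1
Step 2: cell (1,0)='.' (+4 fires, +4 burnt)
Step 3: cell (1,0)='.' (+4 fires, +4 burnt)
Step 4: cell (1,0)='.' (+4 fires, +4 burnt)
Step 5: cell (1,0)='.' (+4 fires, +4 burnt)
Step 6: cell (1,0)='.' (+4 fires, +4 burnt)
Step 7: cell (1,0)='.' (+2 fires, +4 burnt)
Step 8: cell (1,0)='.' (+0 fires, +2 burnt)
  fire out at step 8

1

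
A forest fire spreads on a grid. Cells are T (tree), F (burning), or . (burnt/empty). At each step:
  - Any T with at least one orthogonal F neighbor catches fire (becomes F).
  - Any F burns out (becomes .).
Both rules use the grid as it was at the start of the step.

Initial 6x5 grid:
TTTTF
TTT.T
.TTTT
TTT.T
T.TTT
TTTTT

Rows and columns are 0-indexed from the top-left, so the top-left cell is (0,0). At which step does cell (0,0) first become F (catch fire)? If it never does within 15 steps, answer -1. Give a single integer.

Step 1: cell (0,0)='T' (+2 fires, +1 burnt)
Step 2: cell (0,0)='T' (+2 fires, +2 burnt)
Step 3: cell (0,0)='T' (+4 fires, +2 burnt)
Step 4: cell (0,0)='F' (+4 fires, +4 burnt)
  -> target ignites at step 4
Step 5: cell (0,0)='.' (+5 fires, +4 burnt)
Step 6: cell (0,0)='.' (+3 fires, +5 burnt)
Step 7: cell (0,0)='.' (+2 fires, +3 burnt)
Step 8: cell (0,0)='.' (+2 fires, +2 burnt)
Step 9: cell (0,0)='.' (+1 fires, +2 burnt)
Step 10: cell (0,0)='.' (+0 fires, +1 burnt)
  fire out at step 10

4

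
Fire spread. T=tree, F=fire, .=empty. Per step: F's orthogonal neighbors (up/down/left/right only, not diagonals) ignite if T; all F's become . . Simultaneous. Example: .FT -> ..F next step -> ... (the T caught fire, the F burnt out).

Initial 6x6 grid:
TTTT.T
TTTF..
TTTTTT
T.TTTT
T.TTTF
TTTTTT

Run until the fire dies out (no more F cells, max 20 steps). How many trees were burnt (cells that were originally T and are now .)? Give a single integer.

Step 1: +6 fires, +2 burnt (F count now 6)
Step 2: +9 fires, +6 burnt (F count now 9)
Step 3: +6 fires, +9 burnt (F count now 6)
Step 4: +3 fires, +6 burnt (F count now 3)
Step 5: +2 fires, +3 burnt (F count now 2)
Step 6: +2 fires, +2 burnt (F count now 2)
Step 7: +0 fires, +2 burnt (F count now 0)
Fire out after step 7
Initially T: 29, now '.': 35
Total burnt (originally-T cells now '.'): 28

Answer: 28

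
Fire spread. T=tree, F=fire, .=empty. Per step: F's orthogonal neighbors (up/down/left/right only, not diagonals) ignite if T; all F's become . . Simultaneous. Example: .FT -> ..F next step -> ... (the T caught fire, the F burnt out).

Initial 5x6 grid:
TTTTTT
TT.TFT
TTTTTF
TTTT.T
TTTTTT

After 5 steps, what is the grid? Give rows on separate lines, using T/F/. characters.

Step 1: 5 trees catch fire, 2 burn out
  TTTTFT
  TT.F.F
  TTTTF.
  TTTT.F
  TTTTTT
Step 2: 4 trees catch fire, 5 burn out
  TTTF.F
  TT....
  TTTF..
  TTTT..
  TTTTTF
Step 3: 4 trees catch fire, 4 burn out
  TTF...
  TT....
  TTF...
  TTTF..
  TTTTF.
Step 4: 4 trees catch fire, 4 burn out
  TF....
  TT....
  TF....
  TTF...
  TTTF..
Step 5: 5 trees catch fire, 4 burn out
  F.....
  TF....
  F.....
  TF....
  TTF...

F.....
TF....
F.....
TF....
TTF...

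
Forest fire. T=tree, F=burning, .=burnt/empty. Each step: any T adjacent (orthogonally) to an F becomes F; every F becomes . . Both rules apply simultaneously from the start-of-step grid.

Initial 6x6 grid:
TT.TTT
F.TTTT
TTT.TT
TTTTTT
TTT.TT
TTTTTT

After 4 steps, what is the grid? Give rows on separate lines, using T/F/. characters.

Step 1: 2 trees catch fire, 1 burn out
  FT.TTT
  ..TTTT
  FTT.TT
  TTTTTT
  TTT.TT
  TTTTTT
Step 2: 3 trees catch fire, 2 burn out
  .F.TTT
  ..TTTT
  .FT.TT
  FTTTTT
  TTT.TT
  TTTTTT
Step 3: 3 trees catch fire, 3 burn out
  ...TTT
  ..TTTT
  ..F.TT
  .FTTTT
  FTT.TT
  TTTTTT
Step 4: 4 trees catch fire, 3 burn out
  ...TTT
  ..FTTT
  ....TT
  ..FTTT
  .FT.TT
  FTTTTT

...TTT
..FTTT
....TT
..FTTT
.FT.TT
FTTTTT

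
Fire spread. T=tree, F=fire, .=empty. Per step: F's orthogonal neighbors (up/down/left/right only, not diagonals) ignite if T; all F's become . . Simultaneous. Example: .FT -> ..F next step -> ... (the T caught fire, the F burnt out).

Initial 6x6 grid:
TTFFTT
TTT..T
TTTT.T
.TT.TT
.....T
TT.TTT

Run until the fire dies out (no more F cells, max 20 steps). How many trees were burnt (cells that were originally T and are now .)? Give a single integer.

Answer: 21

Derivation:
Step 1: +3 fires, +2 burnt (F count now 3)
Step 2: +4 fires, +3 burnt (F count now 4)
Step 3: +5 fires, +4 burnt (F count now 5)
Step 4: +3 fires, +5 burnt (F count now 3)
Step 5: +1 fires, +3 burnt (F count now 1)
Step 6: +2 fires, +1 burnt (F count now 2)
Step 7: +1 fires, +2 burnt (F count now 1)
Step 8: +1 fires, +1 burnt (F count now 1)
Step 9: +1 fires, +1 burnt (F count now 1)
Step 10: +0 fires, +1 burnt (F count now 0)
Fire out after step 10
Initially T: 23, now '.': 34
Total burnt (originally-T cells now '.'): 21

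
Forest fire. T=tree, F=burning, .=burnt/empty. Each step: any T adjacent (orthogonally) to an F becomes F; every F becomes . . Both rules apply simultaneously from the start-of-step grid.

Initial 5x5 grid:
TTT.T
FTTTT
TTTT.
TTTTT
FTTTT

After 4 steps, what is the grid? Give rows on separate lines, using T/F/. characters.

Step 1: 5 trees catch fire, 2 burn out
  FTT.T
  .FTTT
  FTTT.
  FTTTT
  .FTTT
Step 2: 5 trees catch fire, 5 burn out
  .FT.T
  ..FTT
  .FTT.
  .FTTT
  ..FTT
Step 3: 5 trees catch fire, 5 burn out
  ..F.T
  ...FT
  ..FT.
  ..FTT
  ...FT
Step 4: 4 trees catch fire, 5 burn out
  ....T
  ....F
  ...F.
  ...FT
  ....F

....T
....F
...F.
...FT
....F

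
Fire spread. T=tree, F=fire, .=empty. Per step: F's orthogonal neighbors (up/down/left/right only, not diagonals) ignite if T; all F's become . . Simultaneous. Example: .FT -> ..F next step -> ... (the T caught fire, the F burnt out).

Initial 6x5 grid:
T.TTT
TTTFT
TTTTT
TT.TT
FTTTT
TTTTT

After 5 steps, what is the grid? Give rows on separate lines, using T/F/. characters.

Step 1: 7 trees catch fire, 2 burn out
  T.TFT
  TTF.F
  TTTFT
  FT.TT
  .FTTT
  FTTTT
Step 2: 10 trees catch fire, 7 burn out
  T.F.F
  TF...
  FTF.F
  .F.FT
  ..FTT
  .FTTT
Step 3: 5 trees catch fire, 10 burn out
  T....
  F....
  .F...
  ....F
  ...FT
  ..FTT
Step 4: 3 trees catch fire, 5 burn out
  F....
  .....
  .....
  .....
  ....F
  ...FT
Step 5: 1 trees catch fire, 3 burn out
  .....
  .....
  .....
  .....
  .....
  ....F

.....
.....
.....
.....
.....
....F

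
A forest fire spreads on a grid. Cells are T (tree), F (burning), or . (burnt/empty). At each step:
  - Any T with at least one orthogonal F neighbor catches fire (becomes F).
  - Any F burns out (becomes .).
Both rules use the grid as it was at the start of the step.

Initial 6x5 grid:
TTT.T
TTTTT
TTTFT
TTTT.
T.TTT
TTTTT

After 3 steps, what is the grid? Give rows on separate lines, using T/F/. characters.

Step 1: 4 trees catch fire, 1 burn out
  TTT.T
  TTTFT
  TTF.F
  TTTF.
  T.TTT
  TTTTT
Step 2: 5 trees catch fire, 4 burn out
  TTT.T
  TTF.F
  TF...
  TTF..
  T.TFT
  TTTTT
Step 3: 8 trees catch fire, 5 burn out
  TTF.F
  TF...
  F....
  TF...
  T.F.F
  TTTFT

TTF.F
TF...
F....
TF...
T.F.F
TTTFT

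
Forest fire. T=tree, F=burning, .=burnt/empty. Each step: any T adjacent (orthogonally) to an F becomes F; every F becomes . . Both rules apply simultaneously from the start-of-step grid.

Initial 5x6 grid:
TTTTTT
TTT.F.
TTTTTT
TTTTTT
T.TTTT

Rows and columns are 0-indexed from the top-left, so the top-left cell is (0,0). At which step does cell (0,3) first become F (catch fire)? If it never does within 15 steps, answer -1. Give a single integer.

Step 1: cell (0,3)='T' (+2 fires, +1 burnt)
Step 2: cell (0,3)='F' (+5 fires, +2 burnt)
  -> target ignites at step 2
Step 3: cell (0,3)='.' (+5 fires, +5 burnt)
Step 4: cell (0,3)='.' (+6 fires, +5 burnt)
Step 5: cell (0,3)='.' (+5 fires, +6 burnt)
Step 6: cell (0,3)='.' (+2 fires, +5 burnt)
Step 7: cell (0,3)='.' (+1 fires, +2 burnt)
Step 8: cell (0,3)='.' (+0 fires, +1 burnt)
  fire out at step 8

2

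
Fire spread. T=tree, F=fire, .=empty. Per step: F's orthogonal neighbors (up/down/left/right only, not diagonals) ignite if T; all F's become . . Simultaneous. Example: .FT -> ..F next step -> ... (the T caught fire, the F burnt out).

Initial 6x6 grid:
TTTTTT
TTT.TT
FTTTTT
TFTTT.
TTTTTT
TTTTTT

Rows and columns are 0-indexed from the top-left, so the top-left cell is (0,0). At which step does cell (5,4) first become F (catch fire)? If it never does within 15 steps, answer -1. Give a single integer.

Step 1: cell (5,4)='T' (+5 fires, +2 burnt)
Step 2: cell (5,4)='T' (+7 fires, +5 burnt)
Step 3: cell (5,4)='T' (+7 fires, +7 burnt)
Step 4: cell (5,4)='T' (+4 fires, +7 burnt)
Step 5: cell (5,4)='F' (+5 fires, +4 burnt)
  -> target ignites at step 5
Step 6: cell (5,4)='.' (+3 fires, +5 burnt)
Step 7: cell (5,4)='.' (+1 fires, +3 burnt)
Step 8: cell (5,4)='.' (+0 fires, +1 burnt)
  fire out at step 8

5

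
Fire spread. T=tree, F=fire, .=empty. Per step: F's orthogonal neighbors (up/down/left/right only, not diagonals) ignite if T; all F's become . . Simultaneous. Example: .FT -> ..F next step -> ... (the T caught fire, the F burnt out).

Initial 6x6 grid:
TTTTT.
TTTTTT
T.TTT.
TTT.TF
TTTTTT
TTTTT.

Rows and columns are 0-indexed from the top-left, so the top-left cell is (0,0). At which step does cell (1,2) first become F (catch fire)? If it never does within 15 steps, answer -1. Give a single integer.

Step 1: cell (1,2)='T' (+2 fires, +1 burnt)
Step 2: cell (1,2)='T' (+2 fires, +2 burnt)
Step 3: cell (1,2)='T' (+4 fires, +2 burnt)
Step 4: cell (1,2)='T' (+6 fires, +4 burnt)
Step 5: cell (1,2)='F' (+5 fires, +6 burnt)
  -> target ignites at step 5
Step 6: cell (1,2)='.' (+5 fires, +5 burnt)
Step 7: cell (1,2)='.' (+4 fires, +5 burnt)
Step 8: cell (1,2)='.' (+2 fires, +4 burnt)
Step 9: cell (1,2)='.' (+0 fires, +2 burnt)
  fire out at step 9

5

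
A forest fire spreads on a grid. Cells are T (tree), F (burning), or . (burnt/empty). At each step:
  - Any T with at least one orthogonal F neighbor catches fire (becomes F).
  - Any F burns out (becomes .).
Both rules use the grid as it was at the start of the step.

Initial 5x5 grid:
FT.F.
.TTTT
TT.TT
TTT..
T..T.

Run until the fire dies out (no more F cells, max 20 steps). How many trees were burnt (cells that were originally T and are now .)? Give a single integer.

Answer: 13

Derivation:
Step 1: +2 fires, +2 burnt (F count now 2)
Step 2: +4 fires, +2 burnt (F count now 4)
Step 3: +2 fires, +4 burnt (F count now 2)
Step 4: +2 fires, +2 burnt (F count now 2)
Step 5: +2 fires, +2 burnt (F count now 2)
Step 6: +1 fires, +2 burnt (F count now 1)
Step 7: +0 fires, +1 burnt (F count now 0)
Fire out after step 7
Initially T: 14, now '.': 24
Total burnt (originally-T cells now '.'): 13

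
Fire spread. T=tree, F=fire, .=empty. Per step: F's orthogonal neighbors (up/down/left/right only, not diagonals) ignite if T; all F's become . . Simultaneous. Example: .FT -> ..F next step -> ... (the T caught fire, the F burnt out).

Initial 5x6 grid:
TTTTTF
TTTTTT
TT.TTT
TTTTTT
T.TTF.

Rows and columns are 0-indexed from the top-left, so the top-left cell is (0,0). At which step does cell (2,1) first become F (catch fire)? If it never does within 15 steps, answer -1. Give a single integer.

Step 1: cell (2,1)='T' (+4 fires, +2 burnt)
Step 2: cell (2,1)='T' (+7 fires, +4 burnt)
Step 3: cell (2,1)='T' (+4 fires, +7 burnt)
Step 4: cell (2,1)='T' (+3 fires, +4 burnt)
Step 5: cell (2,1)='F' (+4 fires, +3 burnt)
  -> target ignites at step 5
Step 6: cell (2,1)='.' (+3 fires, +4 burnt)
Step 7: cell (2,1)='.' (+0 fires, +3 burnt)
  fire out at step 7

5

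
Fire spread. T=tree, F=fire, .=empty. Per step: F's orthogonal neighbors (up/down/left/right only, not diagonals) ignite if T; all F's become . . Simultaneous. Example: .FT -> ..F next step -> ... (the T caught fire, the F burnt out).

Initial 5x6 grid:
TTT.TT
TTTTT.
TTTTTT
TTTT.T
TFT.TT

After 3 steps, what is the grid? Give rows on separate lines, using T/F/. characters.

Step 1: 3 trees catch fire, 1 burn out
  TTT.TT
  TTTTT.
  TTTTTT
  TFTT.T
  F.F.TT
Step 2: 3 trees catch fire, 3 burn out
  TTT.TT
  TTTTT.
  TFTTTT
  F.FT.T
  ....TT
Step 3: 4 trees catch fire, 3 burn out
  TTT.TT
  TFTTT.
  F.FTTT
  ...F.T
  ....TT

TTT.TT
TFTTT.
F.FTTT
...F.T
....TT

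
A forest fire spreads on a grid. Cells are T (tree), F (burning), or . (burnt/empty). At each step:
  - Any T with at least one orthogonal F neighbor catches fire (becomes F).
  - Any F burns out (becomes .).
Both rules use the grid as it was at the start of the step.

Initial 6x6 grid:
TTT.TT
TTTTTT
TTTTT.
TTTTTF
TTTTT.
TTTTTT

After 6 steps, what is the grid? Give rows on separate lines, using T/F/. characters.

Step 1: 1 trees catch fire, 1 burn out
  TTT.TT
  TTTTTT
  TTTTT.
  TTTTF.
  TTTTT.
  TTTTTT
Step 2: 3 trees catch fire, 1 burn out
  TTT.TT
  TTTTTT
  TTTTF.
  TTTF..
  TTTTF.
  TTTTTT
Step 3: 5 trees catch fire, 3 burn out
  TTT.TT
  TTTTFT
  TTTF..
  TTF...
  TTTF..
  TTTTFT
Step 4: 8 trees catch fire, 5 burn out
  TTT.FT
  TTTF.F
  TTF...
  TF....
  TTF...
  TTTF.F
Step 5: 6 trees catch fire, 8 burn out
  TTT..F
  TTF...
  TF....
  F.....
  TF....
  TTF...
Step 6: 5 trees catch fire, 6 burn out
  TTF...
  TF....
  F.....
  ......
  F.....
  TF....

TTF...
TF....
F.....
......
F.....
TF....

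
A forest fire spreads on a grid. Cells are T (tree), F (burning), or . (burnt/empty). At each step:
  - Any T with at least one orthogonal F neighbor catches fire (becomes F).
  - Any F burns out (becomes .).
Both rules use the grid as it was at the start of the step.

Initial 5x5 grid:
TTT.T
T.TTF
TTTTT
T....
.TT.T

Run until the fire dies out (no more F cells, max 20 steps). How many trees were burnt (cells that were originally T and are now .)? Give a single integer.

Step 1: +3 fires, +1 burnt (F count now 3)
Step 2: +2 fires, +3 burnt (F count now 2)
Step 3: +2 fires, +2 burnt (F count now 2)
Step 4: +2 fires, +2 burnt (F count now 2)
Step 5: +2 fires, +2 burnt (F count now 2)
Step 6: +2 fires, +2 burnt (F count now 2)
Step 7: +0 fires, +2 burnt (F count now 0)
Fire out after step 7
Initially T: 16, now '.': 22
Total burnt (originally-T cells now '.'): 13

Answer: 13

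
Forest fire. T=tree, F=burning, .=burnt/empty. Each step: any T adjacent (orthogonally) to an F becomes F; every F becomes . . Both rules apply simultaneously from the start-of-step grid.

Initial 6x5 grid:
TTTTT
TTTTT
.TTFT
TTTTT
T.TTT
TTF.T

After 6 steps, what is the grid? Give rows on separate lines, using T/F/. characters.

Step 1: 6 trees catch fire, 2 burn out
  TTTTT
  TTTFT
  .TF.F
  TTTFT
  T.FTT
  TF..T
Step 2: 8 trees catch fire, 6 burn out
  TTTFT
  TTF.F
  .F...
  TTF.F
  T..FT
  F...T
Step 3: 6 trees catch fire, 8 burn out
  TTF.F
  TF...
  .....
  TF...
  F...F
  ....T
Step 4: 4 trees catch fire, 6 burn out
  TF...
  F....
  .....
  F....
  .....
  ....F
Step 5: 1 trees catch fire, 4 burn out
  F....
  .....
  .....
  .....
  .....
  .....
Step 6: 0 trees catch fire, 1 burn out
  .....
  .....
  .....
  .....
  .....
  .....

.....
.....
.....
.....
.....
.....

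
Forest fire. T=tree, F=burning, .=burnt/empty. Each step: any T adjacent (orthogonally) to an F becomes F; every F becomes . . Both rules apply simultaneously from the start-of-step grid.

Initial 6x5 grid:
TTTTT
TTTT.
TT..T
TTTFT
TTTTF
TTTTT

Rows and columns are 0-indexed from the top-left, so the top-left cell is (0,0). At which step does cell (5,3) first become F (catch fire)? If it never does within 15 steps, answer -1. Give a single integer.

Step 1: cell (5,3)='T' (+4 fires, +2 burnt)
Step 2: cell (5,3)='F' (+4 fires, +4 burnt)
  -> target ignites at step 2
Step 3: cell (5,3)='.' (+4 fires, +4 burnt)
Step 4: cell (5,3)='.' (+4 fires, +4 burnt)
Step 5: cell (5,3)='.' (+4 fires, +4 burnt)
Step 6: cell (5,3)='.' (+3 fires, +4 burnt)
Step 7: cell (5,3)='.' (+1 fires, +3 burnt)
Step 8: cell (5,3)='.' (+1 fires, +1 burnt)
Step 9: cell (5,3)='.' (+0 fires, +1 burnt)
  fire out at step 9

2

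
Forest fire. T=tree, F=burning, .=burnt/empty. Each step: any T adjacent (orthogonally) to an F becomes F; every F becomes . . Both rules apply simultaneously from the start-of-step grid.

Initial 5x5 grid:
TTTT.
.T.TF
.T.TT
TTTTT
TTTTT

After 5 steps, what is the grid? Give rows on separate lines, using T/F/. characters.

Step 1: 2 trees catch fire, 1 burn out
  TTTT.
  .T.F.
  .T.TF
  TTTTT
  TTTTT
Step 2: 3 trees catch fire, 2 burn out
  TTTF.
  .T...
  .T.F.
  TTTTF
  TTTTT
Step 3: 3 trees catch fire, 3 burn out
  TTF..
  .T...
  .T...
  TTTF.
  TTTTF
Step 4: 3 trees catch fire, 3 burn out
  TF...
  .T...
  .T...
  TTF..
  TTTF.
Step 5: 4 trees catch fire, 3 burn out
  F....
  .F...
  .T...
  TF...
  TTF..

F....
.F...
.T...
TF...
TTF..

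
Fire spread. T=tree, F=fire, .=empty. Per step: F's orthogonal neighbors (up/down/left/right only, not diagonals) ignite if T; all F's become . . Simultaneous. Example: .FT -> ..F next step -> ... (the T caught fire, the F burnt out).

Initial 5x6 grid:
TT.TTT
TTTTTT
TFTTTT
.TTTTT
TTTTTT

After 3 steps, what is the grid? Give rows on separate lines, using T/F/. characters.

Step 1: 4 trees catch fire, 1 burn out
  TT.TTT
  TFTTTT
  F.FTTT
  .FTTTT
  TTTTTT
Step 2: 6 trees catch fire, 4 burn out
  TF.TTT
  F.FTTT
  ...FTT
  ..FTTT
  TFTTTT
Step 3: 6 trees catch fire, 6 burn out
  F..TTT
  ...FTT
  ....FT
  ...FTT
  F.FTTT

F..TTT
...FTT
....FT
...FTT
F.FTTT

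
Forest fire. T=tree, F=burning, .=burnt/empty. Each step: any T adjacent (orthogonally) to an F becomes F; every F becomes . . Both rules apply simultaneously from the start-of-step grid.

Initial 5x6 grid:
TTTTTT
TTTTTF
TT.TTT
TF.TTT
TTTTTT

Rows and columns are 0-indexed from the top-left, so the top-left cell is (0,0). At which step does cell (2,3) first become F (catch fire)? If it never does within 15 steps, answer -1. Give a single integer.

Step 1: cell (2,3)='T' (+6 fires, +2 burnt)
Step 2: cell (2,3)='T' (+8 fires, +6 burnt)
Step 3: cell (2,3)='F' (+8 fires, +8 burnt)
  -> target ignites at step 3
Step 4: cell (2,3)='.' (+4 fires, +8 burnt)
Step 5: cell (2,3)='.' (+0 fires, +4 burnt)
  fire out at step 5

3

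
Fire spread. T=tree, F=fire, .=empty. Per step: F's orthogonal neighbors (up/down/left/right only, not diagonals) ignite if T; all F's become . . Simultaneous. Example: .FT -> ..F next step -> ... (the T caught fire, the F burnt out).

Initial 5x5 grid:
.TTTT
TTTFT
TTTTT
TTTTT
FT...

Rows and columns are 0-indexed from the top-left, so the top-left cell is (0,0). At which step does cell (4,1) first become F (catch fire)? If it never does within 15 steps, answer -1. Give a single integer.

Step 1: cell (4,1)='F' (+6 fires, +2 burnt)
  -> target ignites at step 1
Step 2: cell (4,1)='.' (+8 fires, +6 burnt)
Step 3: cell (4,1)='.' (+5 fires, +8 burnt)
Step 4: cell (4,1)='.' (+0 fires, +5 burnt)
  fire out at step 4

1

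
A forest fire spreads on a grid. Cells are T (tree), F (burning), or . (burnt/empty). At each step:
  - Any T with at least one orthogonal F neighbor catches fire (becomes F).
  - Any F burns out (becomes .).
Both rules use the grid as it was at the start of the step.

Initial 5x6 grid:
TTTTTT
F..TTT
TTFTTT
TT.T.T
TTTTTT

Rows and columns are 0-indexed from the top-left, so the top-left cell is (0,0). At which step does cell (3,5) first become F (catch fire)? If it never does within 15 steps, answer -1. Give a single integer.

Step 1: cell (3,5)='T' (+4 fires, +2 burnt)
Step 2: cell (3,5)='T' (+6 fires, +4 burnt)
Step 3: cell (3,5)='T' (+7 fires, +6 burnt)
Step 4: cell (3,5)='F' (+5 fires, +7 burnt)
  -> target ignites at step 4
Step 5: cell (3,5)='.' (+2 fires, +5 burnt)
Step 6: cell (3,5)='.' (+0 fires, +2 burnt)
  fire out at step 6

4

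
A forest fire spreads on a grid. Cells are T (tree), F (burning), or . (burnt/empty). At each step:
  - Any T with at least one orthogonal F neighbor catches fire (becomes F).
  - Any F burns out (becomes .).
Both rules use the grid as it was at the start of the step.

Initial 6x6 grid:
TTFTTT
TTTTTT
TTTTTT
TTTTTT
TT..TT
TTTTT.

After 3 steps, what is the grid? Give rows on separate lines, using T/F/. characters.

Step 1: 3 trees catch fire, 1 burn out
  TF.FTT
  TTFTTT
  TTTTTT
  TTTTTT
  TT..TT
  TTTTT.
Step 2: 5 trees catch fire, 3 burn out
  F...FT
  TF.FTT
  TTFTTT
  TTTTTT
  TT..TT
  TTTTT.
Step 3: 6 trees catch fire, 5 burn out
  .....F
  F...FT
  TF.FTT
  TTFTTT
  TT..TT
  TTTTT.

.....F
F...FT
TF.FTT
TTFTTT
TT..TT
TTTTT.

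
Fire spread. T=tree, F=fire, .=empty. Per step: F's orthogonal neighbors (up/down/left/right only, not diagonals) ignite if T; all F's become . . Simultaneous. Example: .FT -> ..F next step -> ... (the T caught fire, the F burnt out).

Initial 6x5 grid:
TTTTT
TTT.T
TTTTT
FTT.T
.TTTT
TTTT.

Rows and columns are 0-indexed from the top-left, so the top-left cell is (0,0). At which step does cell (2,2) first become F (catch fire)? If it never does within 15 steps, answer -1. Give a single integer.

Step 1: cell (2,2)='T' (+2 fires, +1 burnt)
Step 2: cell (2,2)='T' (+4 fires, +2 burnt)
Step 3: cell (2,2)='F' (+5 fires, +4 burnt)
  -> target ignites at step 3
Step 4: cell (2,2)='.' (+6 fires, +5 burnt)
Step 5: cell (2,2)='.' (+4 fires, +6 burnt)
Step 6: cell (2,2)='.' (+3 fires, +4 burnt)
Step 7: cell (2,2)='.' (+1 fires, +3 burnt)
Step 8: cell (2,2)='.' (+0 fires, +1 burnt)
  fire out at step 8

3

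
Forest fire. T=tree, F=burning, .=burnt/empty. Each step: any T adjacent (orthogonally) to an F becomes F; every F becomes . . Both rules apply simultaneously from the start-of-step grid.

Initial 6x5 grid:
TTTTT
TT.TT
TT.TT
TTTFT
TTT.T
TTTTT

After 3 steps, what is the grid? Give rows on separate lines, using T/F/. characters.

Step 1: 3 trees catch fire, 1 burn out
  TTTTT
  TT.TT
  TT.FT
  TTF.F
  TTT.T
  TTTTT
Step 2: 5 trees catch fire, 3 burn out
  TTTTT
  TT.FT
  TT..F
  TF...
  TTF.F
  TTTTT
Step 3: 7 trees catch fire, 5 burn out
  TTTFT
  TT..F
  TF...
  F....
  TF...
  TTFTF

TTTFT
TT..F
TF...
F....
TF...
TTFTF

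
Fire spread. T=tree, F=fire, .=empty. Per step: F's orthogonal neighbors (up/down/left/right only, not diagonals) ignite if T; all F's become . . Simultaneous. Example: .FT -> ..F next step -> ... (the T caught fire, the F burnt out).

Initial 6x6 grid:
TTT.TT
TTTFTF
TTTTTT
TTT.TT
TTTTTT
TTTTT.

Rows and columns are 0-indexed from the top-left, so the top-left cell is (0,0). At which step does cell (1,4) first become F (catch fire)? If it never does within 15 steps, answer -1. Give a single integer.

Step 1: cell (1,4)='F' (+5 fires, +2 burnt)
  -> target ignites at step 1
Step 2: cell (1,4)='.' (+6 fires, +5 burnt)
Step 3: cell (1,4)='.' (+6 fires, +6 burnt)
Step 4: cell (1,4)='.' (+5 fires, +6 burnt)
Step 5: cell (1,4)='.' (+5 fires, +5 burnt)
Step 6: cell (1,4)='.' (+3 fires, +5 burnt)
Step 7: cell (1,4)='.' (+1 fires, +3 burnt)
Step 8: cell (1,4)='.' (+0 fires, +1 burnt)
  fire out at step 8

1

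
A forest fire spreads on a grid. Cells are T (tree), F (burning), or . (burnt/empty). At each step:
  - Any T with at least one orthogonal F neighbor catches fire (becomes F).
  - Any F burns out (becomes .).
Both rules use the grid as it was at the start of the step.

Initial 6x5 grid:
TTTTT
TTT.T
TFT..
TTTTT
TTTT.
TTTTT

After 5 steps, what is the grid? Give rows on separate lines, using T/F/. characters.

Step 1: 4 trees catch fire, 1 burn out
  TTTTT
  TFT.T
  F.F..
  TFTTT
  TTTT.
  TTTTT
Step 2: 6 trees catch fire, 4 burn out
  TFTTT
  F.F.T
  .....
  F.FTT
  TFTT.
  TTTTT
Step 3: 6 trees catch fire, 6 burn out
  F.FTT
  ....T
  .....
  ...FT
  F.FT.
  TFTTT
Step 4: 5 trees catch fire, 6 burn out
  ...FT
  ....T
  .....
  ....F
  ...F.
  F.FTT
Step 5: 2 trees catch fire, 5 burn out
  ....F
  ....T
  .....
  .....
  .....
  ...FT

....F
....T
.....
.....
.....
...FT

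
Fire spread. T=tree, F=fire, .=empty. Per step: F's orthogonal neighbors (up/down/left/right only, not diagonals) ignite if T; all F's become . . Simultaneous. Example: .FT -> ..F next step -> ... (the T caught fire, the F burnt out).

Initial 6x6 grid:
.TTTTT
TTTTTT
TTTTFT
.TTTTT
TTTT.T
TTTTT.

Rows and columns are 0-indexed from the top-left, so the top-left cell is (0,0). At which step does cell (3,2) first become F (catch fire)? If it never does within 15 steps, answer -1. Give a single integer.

Step 1: cell (3,2)='T' (+4 fires, +1 burnt)
Step 2: cell (3,2)='T' (+6 fires, +4 burnt)
Step 3: cell (3,2)='F' (+7 fires, +6 burnt)
  -> target ignites at step 3
Step 4: cell (3,2)='.' (+6 fires, +7 burnt)
Step 5: cell (3,2)='.' (+5 fires, +6 burnt)
Step 6: cell (3,2)='.' (+2 fires, +5 burnt)
Step 7: cell (3,2)='.' (+1 fires, +2 burnt)
Step 8: cell (3,2)='.' (+0 fires, +1 burnt)
  fire out at step 8

3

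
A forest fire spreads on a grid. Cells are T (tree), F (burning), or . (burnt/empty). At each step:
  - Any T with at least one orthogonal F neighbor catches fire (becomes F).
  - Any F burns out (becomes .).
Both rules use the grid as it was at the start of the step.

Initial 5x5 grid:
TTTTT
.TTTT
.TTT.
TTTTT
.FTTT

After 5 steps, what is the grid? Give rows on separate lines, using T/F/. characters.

Step 1: 2 trees catch fire, 1 burn out
  TTTTT
  .TTTT
  .TTT.
  TFTTT
  ..FTT
Step 2: 4 trees catch fire, 2 burn out
  TTTTT
  .TTTT
  .FTT.
  F.FTT
  ...FT
Step 3: 4 trees catch fire, 4 burn out
  TTTTT
  .FTTT
  ..FT.
  ...FT
  ....F
Step 4: 4 trees catch fire, 4 burn out
  TFTTT
  ..FTT
  ...F.
  ....F
  .....
Step 5: 3 trees catch fire, 4 burn out
  F.FTT
  ...FT
  .....
  .....
  .....

F.FTT
...FT
.....
.....
.....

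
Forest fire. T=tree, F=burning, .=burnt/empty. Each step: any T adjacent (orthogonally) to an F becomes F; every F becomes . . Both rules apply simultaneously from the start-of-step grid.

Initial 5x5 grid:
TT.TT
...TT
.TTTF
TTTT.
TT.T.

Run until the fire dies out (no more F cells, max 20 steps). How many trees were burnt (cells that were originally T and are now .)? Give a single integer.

Step 1: +2 fires, +1 burnt (F count now 2)
Step 2: +4 fires, +2 burnt (F count now 4)
Step 3: +4 fires, +4 burnt (F count now 4)
Step 4: +1 fires, +4 burnt (F count now 1)
Step 5: +2 fires, +1 burnt (F count now 2)
Step 6: +1 fires, +2 burnt (F count now 1)
Step 7: +0 fires, +1 burnt (F count now 0)
Fire out after step 7
Initially T: 16, now '.': 23
Total burnt (originally-T cells now '.'): 14

Answer: 14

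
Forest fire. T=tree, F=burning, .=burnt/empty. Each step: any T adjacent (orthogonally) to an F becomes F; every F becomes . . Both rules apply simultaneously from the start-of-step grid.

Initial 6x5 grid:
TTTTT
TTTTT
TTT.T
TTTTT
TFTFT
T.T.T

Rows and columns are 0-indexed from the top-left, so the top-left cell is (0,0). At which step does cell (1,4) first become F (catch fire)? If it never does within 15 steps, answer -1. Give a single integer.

Step 1: cell (1,4)='T' (+5 fires, +2 burnt)
Step 2: cell (1,4)='T' (+7 fires, +5 burnt)
Step 3: cell (1,4)='T' (+4 fires, +7 burnt)
Step 4: cell (1,4)='F' (+4 fires, +4 burnt)
  -> target ignites at step 4
Step 5: cell (1,4)='.' (+4 fires, +4 burnt)
Step 6: cell (1,4)='.' (+1 fires, +4 burnt)
Step 7: cell (1,4)='.' (+0 fires, +1 burnt)
  fire out at step 7

4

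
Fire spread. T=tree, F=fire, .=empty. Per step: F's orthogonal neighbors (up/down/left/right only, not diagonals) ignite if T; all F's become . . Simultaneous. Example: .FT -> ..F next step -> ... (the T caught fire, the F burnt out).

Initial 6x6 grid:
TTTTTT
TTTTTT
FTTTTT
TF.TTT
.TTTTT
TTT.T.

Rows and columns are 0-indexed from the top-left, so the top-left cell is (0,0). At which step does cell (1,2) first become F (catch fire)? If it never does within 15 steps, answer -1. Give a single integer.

Step 1: cell (1,2)='T' (+4 fires, +2 burnt)
Step 2: cell (1,2)='T' (+5 fires, +4 burnt)
Step 3: cell (1,2)='F' (+6 fires, +5 burnt)
  -> target ignites at step 3
Step 4: cell (1,2)='.' (+5 fires, +6 burnt)
Step 5: cell (1,2)='.' (+6 fires, +5 burnt)
Step 6: cell (1,2)='.' (+3 fires, +6 burnt)
Step 7: cell (1,2)='.' (+1 fires, +3 burnt)
Step 8: cell (1,2)='.' (+0 fires, +1 burnt)
  fire out at step 8

3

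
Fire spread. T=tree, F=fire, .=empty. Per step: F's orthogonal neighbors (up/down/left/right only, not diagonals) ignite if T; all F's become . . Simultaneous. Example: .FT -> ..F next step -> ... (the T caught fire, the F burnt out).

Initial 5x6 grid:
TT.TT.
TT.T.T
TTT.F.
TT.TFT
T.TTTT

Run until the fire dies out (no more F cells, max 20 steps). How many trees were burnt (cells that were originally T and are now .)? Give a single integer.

Step 1: +3 fires, +2 burnt (F count now 3)
Step 2: +2 fires, +3 burnt (F count now 2)
Step 3: +1 fires, +2 burnt (F count now 1)
Step 4: +0 fires, +1 burnt (F count now 0)
Fire out after step 4
Initially T: 20, now '.': 16
Total burnt (originally-T cells now '.'): 6

Answer: 6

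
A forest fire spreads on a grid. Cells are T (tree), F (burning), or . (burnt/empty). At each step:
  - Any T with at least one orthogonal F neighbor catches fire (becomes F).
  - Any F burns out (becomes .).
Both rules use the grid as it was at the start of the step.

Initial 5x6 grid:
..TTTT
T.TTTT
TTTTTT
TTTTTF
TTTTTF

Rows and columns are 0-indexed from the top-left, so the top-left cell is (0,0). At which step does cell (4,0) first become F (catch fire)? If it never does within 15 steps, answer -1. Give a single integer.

Step 1: cell (4,0)='T' (+3 fires, +2 burnt)
Step 2: cell (4,0)='T' (+4 fires, +3 burnt)
Step 3: cell (4,0)='T' (+5 fires, +4 burnt)
Step 4: cell (4,0)='T' (+5 fires, +5 burnt)
Step 5: cell (4,0)='F' (+5 fires, +5 burnt)
  -> target ignites at step 5
Step 6: cell (4,0)='.' (+2 fires, +5 burnt)
Step 7: cell (4,0)='.' (+1 fires, +2 burnt)
Step 8: cell (4,0)='.' (+0 fires, +1 burnt)
  fire out at step 8

5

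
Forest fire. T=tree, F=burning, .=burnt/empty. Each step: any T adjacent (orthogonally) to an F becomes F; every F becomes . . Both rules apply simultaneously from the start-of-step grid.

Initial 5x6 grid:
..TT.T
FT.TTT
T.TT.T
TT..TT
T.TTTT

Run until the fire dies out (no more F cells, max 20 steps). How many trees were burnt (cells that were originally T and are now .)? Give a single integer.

Answer: 5

Derivation:
Step 1: +2 fires, +1 burnt (F count now 2)
Step 2: +1 fires, +2 burnt (F count now 1)
Step 3: +2 fires, +1 burnt (F count now 2)
Step 4: +0 fires, +2 burnt (F count now 0)
Fire out after step 4
Initially T: 20, now '.': 15
Total burnt (originally-T cells now '.'): 5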